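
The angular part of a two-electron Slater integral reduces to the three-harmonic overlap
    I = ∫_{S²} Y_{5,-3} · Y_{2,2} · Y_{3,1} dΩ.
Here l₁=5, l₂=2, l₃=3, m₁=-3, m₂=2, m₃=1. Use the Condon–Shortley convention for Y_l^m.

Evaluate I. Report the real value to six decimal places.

m-sum 0 ✓  L=10 even ✓  3≤3≤7 ✓
Π(2lᵢ+1) = 11×5×7 = 385
triangle coeff Δ(5,2,3) = 1/2310
Σ_t [2,2]: t=2:+1/144 = 1/144
(3j)²=10/231 [(5 2 3; 0 0 0)], sign=-1
Σ_t [4,4]: t=4:+1/1152 = 1/1152
(3j)²=1/33 [(5 2 3; -3 2 1)], sign=+1
⇒ 4πI² = 50/99
I = (-1)√(50/99/(4π)) = -0.20047604

-0.200476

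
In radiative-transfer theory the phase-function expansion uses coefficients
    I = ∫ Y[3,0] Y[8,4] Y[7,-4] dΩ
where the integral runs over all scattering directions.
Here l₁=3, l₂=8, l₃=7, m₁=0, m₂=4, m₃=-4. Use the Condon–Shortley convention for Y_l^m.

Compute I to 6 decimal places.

-0.033430

m-sum 0 ✓  L=18 even ✓  5≤7≤11 ✓
Π(2lᵢ+1) = 7×17×15 = 1785
triangle coeff Δ(3,8,7) = 1/5290740
Σ_t [1,3]: t=1:−1/7257600 t=2:+1/2073600 t=3:−1/7257600 = 1/4838400
(3j)²=252/20995 [(3 8 7; 0 0 0)], sign=-1
Σ_t [1,3]: t=1:−1/479001600 t=2:+1/29030400 t=3:−1/26127360 = -17/2874009600
(3j)²=17/25935 [(3 8 7; 0 4 -4)], sign=+1
⇒ 4πI² = 4284/305045
I = (-1)√(4284/305045/(4π)) = -0.03343011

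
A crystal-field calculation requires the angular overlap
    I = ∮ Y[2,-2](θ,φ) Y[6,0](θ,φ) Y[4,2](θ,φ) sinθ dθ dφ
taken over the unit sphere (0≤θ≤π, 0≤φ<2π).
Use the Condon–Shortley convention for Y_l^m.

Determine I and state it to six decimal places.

m-sum 0 ✓  L=12 even ✓  4≤4≤8 ✓
Π(2lᵢ+1) = 5×13×9 = 585
triangle coeff Δ(2,6,4) = 1/6435
Σ_t [2,2]: t=2:+1/2304 = 1/2304
(3j)²=5/143 [(2 6 4; 0 0 0)], sign=+1
Σ_t [4,4]: t=4:+1/34560 = 1/34560
(3j)²=1/429 [(2 6 4; -2 0 2)], sign=+1
⇒ 4πI² = 75/1573
I = (+1)√(75/1573/(4π)) = 0.06159725

0.061597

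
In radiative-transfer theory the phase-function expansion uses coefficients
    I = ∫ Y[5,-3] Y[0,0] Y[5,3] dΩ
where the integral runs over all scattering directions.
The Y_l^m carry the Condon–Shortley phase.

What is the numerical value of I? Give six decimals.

-0.282095

Checks pass: Σm=0; 10 even; l₃=5∈[5,5].
(2·5+1)(2·0+1)(2·5+1) = 121
Δ: 0! 10! 0! / 11! → 1/11
sum: t=0:+1/14400 = 1/14400
3j²(5 0 5; 0 0 0) = Δ·Π!·Σ² = 1/11  (sign -1)
sum: t=0:+1/80640 = 1/80640
3j²(5 0 5; -3 0 3) = Δ·Π!·Σ² = 1/11  (sign +1)
combine: 4πI² = 121·1/11·1/11 = 1/1
take √, sign -1: I = -0.28209479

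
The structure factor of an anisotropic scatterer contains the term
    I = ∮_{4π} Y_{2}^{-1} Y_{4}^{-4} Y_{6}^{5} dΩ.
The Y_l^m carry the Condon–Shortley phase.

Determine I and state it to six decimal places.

-0.204295

Rules hold: Σm=0, L=12 even, 2≤6≤6.
N = 5·9·13 = 585
Δ = 0!·4!·8!/13! = 1/6435
Racah Σ t=0..0: t=0:+1/2304 = 1/2304
⇒ 3j(2 4 6; 0 0 0)² = 5/143, sgn +1
Racah Σ t=0..0: t=0:+1/241920 = 1/241920
⇒ 3j(2 4 6; -1 -4 5)² = 1/39, sgn -1
4πI² = N·(3j₀)²·(3jₘ)² = 75/143
I = -1·√(0.524476/4π) = -0.20429497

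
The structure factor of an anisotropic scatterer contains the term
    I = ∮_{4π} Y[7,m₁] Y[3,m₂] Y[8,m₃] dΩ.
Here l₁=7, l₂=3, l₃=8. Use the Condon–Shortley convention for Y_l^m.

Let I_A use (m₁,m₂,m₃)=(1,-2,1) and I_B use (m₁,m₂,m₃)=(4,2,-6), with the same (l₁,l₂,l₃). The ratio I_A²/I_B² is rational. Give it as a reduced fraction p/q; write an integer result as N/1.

512/637

Same 7,3,8: normalisation and zero-m 3j drop out of the ratio.
A: Δ: 2! 12! 4! / 19! → 1/5290740; sum: t=0:+1/6220800 t=1:−1/14515200 = 1/10886400; 3j²(7 3 8; 1 -2 1) = Δ·Π!·Σ² = 128/12597  (sign -1)
B: Δ: 2! 12! 4! / 19! → 1/5290740; sum: t=1:−1/174182400 t=2:+1/479001600 = -1/273715200; 3j²(7 3 8; 4 2 -6) = Δ·Π!·Σ² = 49/3876  (sign -1)
I_A²/I_B² = (128/12597)/(49/3876) = 512/637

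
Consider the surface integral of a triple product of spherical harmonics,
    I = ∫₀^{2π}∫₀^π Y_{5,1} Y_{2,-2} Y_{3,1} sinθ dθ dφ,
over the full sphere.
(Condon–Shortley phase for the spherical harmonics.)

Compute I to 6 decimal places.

m-sum 0 ✓  L=10 even ✓  3≤3≤7 ✓
Π(2lᵢ+1) = 11×5×7 = 385
triangle coeff Δ(5,2,3) = 1/2310
Σ_t [2,2]: t=2:+1/144 = 1/144
(3j)²=10/231 [(5 2 3; 0 0 0)], sign=-1
Σ_t [0,0]: t=0:+1/1152 = 1/1152
(3j)²=1/154 [(5 2 3; 1 -2 1)], sign=+1
⇒ 4πI² = 25/231
I = (-1)√(25/231/(4π)) = -0.09280237

-0.092802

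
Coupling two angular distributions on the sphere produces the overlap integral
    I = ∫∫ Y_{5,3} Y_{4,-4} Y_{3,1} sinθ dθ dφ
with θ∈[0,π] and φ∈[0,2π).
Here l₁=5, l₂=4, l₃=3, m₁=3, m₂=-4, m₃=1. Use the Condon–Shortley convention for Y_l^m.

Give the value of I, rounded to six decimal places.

0.169606

m-sum 0 ✓  L=12 even ✓  1≤3≤9 ✓
Π(2lᵢ+1) = 11×9×7 = 693
triangle coeff Δ(5,4,3) = 1/180180
Σ_t [2,4]: t=2:+1/576 t=3:−1/144 t=4:+1/576 = -1/288
(3j)²=20/1001 [(5 4 3; 0 0 0)], sign=+1
Σ_t [0,0]: t=0:+1/5760 = 1/5760
(3j)²=56/2145 [(5 4 3; 3 -4 1)], sign=+1
⇒ 4πI² = 672/1859
I = (+1)√(672/1859/(4π)) = 0.16960553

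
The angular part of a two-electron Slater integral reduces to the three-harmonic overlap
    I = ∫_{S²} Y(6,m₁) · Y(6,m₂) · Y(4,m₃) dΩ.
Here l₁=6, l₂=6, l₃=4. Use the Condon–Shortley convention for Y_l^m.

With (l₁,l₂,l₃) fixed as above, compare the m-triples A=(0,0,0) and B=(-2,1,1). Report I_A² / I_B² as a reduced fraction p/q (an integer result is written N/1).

3528/2809

l's match ⇒ only the (l;m) 3-j factors differ between A and B.
A: triangle coeff Δ(6,6,4) = 1/15315300; Σ_t [2,6]: t=2:+1/829440 t=3:−1/25920 t=4:+1/9216 t=5:−1/25920 t=6:+1/829440 = 7/207360; (3j)²=28/2431 [(6 6 4; 0 0 0)], sign=+1
B: triangle coeff Δ(6,6,4) = 1/15315300; Σ_t [4,7]: t=4:+1/82944 t=5:−1/17280 t=6:+1/34560 t=7:−1/725760 = -53/2903040; (3j)²=2809/306306 [(6 6 4; -2 1 1)], sign=+1
I_A²/I_B² = (28/2431)/(2809/306306) = 3528/2809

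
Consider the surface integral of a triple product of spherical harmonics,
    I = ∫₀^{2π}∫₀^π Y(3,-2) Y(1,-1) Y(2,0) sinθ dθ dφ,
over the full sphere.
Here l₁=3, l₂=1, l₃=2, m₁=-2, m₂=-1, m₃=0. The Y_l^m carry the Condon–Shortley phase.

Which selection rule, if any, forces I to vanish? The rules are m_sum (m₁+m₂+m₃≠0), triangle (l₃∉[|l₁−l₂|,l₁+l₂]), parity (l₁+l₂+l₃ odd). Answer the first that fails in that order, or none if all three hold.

Σmᵢ = -3  ✗
l₃∈[|l₁−l₂|,l₁+l₂]=[2,4], have l₃=2
Σlᵢ = 6 ⇒ even

m_sum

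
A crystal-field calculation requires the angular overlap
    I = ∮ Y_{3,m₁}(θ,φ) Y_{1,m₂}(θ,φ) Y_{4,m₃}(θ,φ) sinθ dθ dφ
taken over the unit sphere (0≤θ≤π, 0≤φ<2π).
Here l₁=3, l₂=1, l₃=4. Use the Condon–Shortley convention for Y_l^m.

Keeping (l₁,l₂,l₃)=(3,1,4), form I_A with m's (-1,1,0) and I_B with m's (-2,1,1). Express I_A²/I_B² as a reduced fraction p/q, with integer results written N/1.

2/1

Shared (l₁,l₂,l₃)=(3,1,4): N and (l;000)² cancel in I_A²/I_B².
A: Δ = 0!·6!·2!/9! = 1/252; Racah Σ t=0..0: t=0:+1/96 = 1/96; ⇒ 3j(3 1 4; -1 1 0)² = 1/42, sgn +1
B: Δ = 0!·6!·2!/9! = 1/252; Racah Σ t=0..0: t=0:+1/240 = 1/240; ⇒ 3j(3 1 4; -2 1 1)² = 1/84, sgn -1
I_A²/I_B² = (1/42)/(1/84) = 2/1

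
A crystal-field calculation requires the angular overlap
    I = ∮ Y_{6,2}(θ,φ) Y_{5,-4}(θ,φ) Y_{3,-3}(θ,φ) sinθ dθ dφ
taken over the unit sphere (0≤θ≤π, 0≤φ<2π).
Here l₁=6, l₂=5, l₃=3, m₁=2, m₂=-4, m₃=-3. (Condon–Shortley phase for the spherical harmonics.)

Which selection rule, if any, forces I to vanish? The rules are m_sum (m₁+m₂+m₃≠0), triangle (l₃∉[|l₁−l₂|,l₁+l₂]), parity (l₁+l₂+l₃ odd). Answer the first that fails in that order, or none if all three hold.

m_sum

azimuthal sum: 2 − 4 − 3 = -5  ✗
1 ≤ 3 ≤ 11 (triangle on l)
L = 6 + 5 + 3 = 14 (even)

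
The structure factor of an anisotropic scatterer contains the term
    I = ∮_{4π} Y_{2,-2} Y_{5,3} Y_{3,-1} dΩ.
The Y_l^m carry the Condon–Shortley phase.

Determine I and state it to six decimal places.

-0.200476

Rules hold: Σm=0, L=10 even, 3≤3≤7.
N = 5·11·7 = 385
Δ = 4!·0!·6!/11! = 1/2310
Racah Σ t=2..2: t=2:+1/144 = 1/144
⇒ 3j(2 5 3; 0 0 0)² = 10/231, sgn -1
Racah Σ t=4..4: t=4:+1/1152 = 1/1152
⇒ 3j(2 5 3; -2 3 -1)² = 1/33, sgn +1
4πI² = N·(3j₀)²·(3jₘ)² = 50/99
I = -1·√(0.505051/4π) = -0.20047604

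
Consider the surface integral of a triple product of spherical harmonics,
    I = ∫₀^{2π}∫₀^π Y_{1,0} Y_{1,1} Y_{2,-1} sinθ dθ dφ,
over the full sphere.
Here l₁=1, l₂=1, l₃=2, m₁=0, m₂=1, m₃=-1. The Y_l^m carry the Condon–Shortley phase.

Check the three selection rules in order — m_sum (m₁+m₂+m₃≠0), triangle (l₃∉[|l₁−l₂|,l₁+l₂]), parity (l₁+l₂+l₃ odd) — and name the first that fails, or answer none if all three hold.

none

Σmᵢ = 0  ✓
l₃∈[|l₁−l₂|,l₁+l₂]=[0,2], have l₃=2  ✓
Σlᵢ = 4 ⇒ even  ✓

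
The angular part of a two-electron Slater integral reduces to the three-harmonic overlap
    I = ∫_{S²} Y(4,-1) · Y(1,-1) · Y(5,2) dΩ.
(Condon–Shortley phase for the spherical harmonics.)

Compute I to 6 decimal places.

Checks pass: Σm=0; 10 even; l₃=5∈[3,5].
(2·4+1)(2·1+1)(2·5+1) = 297
Δ: 0! 8! 2! / 11! → 1/495
sum: t=0:+1/576 = 1/576
3j²(4 1 5; 0 0 0) = Δ·Π!·Σ² = 5/99  (sign -1)
sum: t=0:+1/1440 = 1/1440
3j²(4 1 5; -1 -1 2) = Δ·Π!·Σ² = 7/165  (sign -1)
combine: 4πI² = 297·5/99·7/165 = 7/11
take √, sign +1: I = 0.22503380

0.225034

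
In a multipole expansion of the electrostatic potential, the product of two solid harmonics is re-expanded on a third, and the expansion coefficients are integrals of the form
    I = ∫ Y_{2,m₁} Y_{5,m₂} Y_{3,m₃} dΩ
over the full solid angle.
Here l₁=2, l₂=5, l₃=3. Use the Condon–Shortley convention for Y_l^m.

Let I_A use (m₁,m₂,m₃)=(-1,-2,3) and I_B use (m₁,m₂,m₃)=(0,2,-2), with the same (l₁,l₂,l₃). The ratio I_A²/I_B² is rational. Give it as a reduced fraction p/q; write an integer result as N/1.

Shared (l₁,l₂,l₃)=(2,5,3): N and (l;000)² cancel in I_A²/I_B².
A: Δ = 4!·0!·6!/11! = 1/2310; Racah Σ t=3..3: t=3:−1/4320 = -1/4320; ⇒ 3j(2 5 3; -1 -2 3)² = 1/330, sgn -1
B: Δ = 4!·0!·6!/11! = 1/2310; Racah Σ t=2..2: t=2:+1/480 = 1/480; ⇒ 3j(2 5 3; 0 2 -2)² = 3/110, sgn -1
I_A²/I_B² = (1/330)/(3/110) = 1/9

1/9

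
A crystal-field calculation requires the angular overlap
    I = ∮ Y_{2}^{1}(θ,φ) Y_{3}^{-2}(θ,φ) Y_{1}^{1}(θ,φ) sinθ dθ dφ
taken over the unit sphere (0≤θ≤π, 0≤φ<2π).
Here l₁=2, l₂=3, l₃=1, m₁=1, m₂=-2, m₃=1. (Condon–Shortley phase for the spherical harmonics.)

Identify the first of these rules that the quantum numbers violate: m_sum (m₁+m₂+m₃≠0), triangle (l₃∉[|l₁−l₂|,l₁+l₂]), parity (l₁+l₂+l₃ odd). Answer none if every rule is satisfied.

azimuthal sum: 1 − 2 + 1 = 0  ✓
1 ≤ 1 ≤ 5 (triangle on l)  ✓
L = 2 + 3 + 1 = 6 (even)  ✓

none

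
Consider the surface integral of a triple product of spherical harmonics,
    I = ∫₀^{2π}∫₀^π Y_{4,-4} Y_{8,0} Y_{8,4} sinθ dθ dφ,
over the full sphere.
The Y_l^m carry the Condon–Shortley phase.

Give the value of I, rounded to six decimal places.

0.152459

Rules hold: Σm=0, L=20 even, 4≤8≤12.
N = 9·17·17 = 2601
Δ = 4!·4!·12!/21! = 1/185175900
Racah Σ t=0..4: t=0:+1/557383680 t=1:−1/21772800 t=2:+1/8294400 t=3:−1/21772800 t=4:+1/557383680 = 1/30965760
⇒ 3j(4 8 8; 0 0 0)² = 36/4199, sgn +1
Racah Σ t=4..4: t=4:+1/557383680 = 1/557383680
⇒ 3j(4 8 8; -4 0 4)² = 55/4199, sgn +1
4πI² = N·(3j₀)²·(3jₘ)² = 17820/61009
I = +1·√(0.292088/4π) = 0.15245861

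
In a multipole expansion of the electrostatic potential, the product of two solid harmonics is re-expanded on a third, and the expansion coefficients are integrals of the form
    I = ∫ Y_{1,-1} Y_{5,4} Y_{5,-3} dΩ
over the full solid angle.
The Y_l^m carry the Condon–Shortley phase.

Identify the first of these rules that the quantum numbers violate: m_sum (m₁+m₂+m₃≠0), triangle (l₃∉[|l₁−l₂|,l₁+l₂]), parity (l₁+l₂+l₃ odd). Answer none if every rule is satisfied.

parity

Σmᵢ = 0  ✓
l₃∈[|l₁−l₂|,l₁+l₂]=[4,6], have l₃=5  ✓
Σlᵢ = 11 ⇒ odd  ✗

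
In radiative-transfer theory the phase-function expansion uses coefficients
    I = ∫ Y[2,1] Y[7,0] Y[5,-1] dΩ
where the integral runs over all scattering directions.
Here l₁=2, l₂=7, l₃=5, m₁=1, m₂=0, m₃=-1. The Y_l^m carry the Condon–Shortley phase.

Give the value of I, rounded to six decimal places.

0.177378

Rules hold: Σm=0, L=14 even, 5≤5≤9.
N = 5·15·11 = 825
Δ = 4!·0!·10!/15! = 1/15015
Racah Σ t=2..2: t=2:+1/57600 = 1/57600
⇒ 3j(2 7 5; 0 0 0)² = 21/715, sgn -1
Racah Σ t=1..1: t=1:−1/103680 = -1/103680
⇒ 3j(2 7 5; 1 0 -1)² = 7/429, sgn -1
4πI² = N·(3j₀)²·(3jₘ)² = 735/1859
I = +1·√(0.395374/4π) = 0.17737771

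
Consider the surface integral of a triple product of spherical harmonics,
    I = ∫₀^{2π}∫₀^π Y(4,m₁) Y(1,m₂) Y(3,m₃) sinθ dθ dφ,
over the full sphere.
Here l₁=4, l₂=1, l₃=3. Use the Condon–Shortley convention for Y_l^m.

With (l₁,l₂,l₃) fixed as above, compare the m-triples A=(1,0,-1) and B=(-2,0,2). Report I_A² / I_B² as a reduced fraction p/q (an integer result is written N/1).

Same 4,1,3: normalisation and zero-m 3j drop out of the ratio.
A: Δ: 2! 6! 0! / 9! → 1/252; sum: t=1:−1/48 = -1/48; 3j²(4 1 3; 1 0 -1) = Δ·Π!·Σ² = 5/84  (sign -1)
B: Δ: 2! 6! 0! / 9! → 1/252; sum: t=1:−1/120 = -1/120; 3j²(4 1 3; -2 0 2) = Δ·Π!·Σ² = 1/21  (sign +1)
I_A²/I_B² = (5/84)/(1/21) = 5/4

5/4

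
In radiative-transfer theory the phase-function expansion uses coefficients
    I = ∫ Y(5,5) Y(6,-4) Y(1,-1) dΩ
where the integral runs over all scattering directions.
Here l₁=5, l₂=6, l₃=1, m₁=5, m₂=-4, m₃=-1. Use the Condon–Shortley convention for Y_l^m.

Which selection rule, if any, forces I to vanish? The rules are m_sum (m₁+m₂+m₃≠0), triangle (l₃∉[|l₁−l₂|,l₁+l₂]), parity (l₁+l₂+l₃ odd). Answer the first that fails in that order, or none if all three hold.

none

m₁+m₂+m₃ = 5 − 4 − 1 = 0  ✓
triangle: |5−6|=1 ≤ l₃=1 ≤ 5+6=11  ✓
parity: l₁+l₂+l₃ = 12 is even  ✓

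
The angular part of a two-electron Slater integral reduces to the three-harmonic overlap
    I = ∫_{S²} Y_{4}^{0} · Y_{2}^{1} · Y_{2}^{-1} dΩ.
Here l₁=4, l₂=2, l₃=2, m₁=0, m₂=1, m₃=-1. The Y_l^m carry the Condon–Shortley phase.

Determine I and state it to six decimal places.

m-sum 0 ✓  L=8 even ✓  2≤2≤6 ✓
Π(2lᵢ+1) = 9×5×5 = 225
triangle coeff Δ(4,2,2) = 1/630
Σ_t [2,2]: t=2:+1/16 = 1/16
(3j)²=2/35 [(4 2 2; 0 0 0)], sign=+1
Σ_t [3,3]: t=3:−1/36 = -1/36
(3j)²=8/315 [(4 2 2; 0 1 -1)], sign=+1
⇒ 4πI² = 16/49
I = (+1)√(16/49/(4π)) = 0.16119702

0.161197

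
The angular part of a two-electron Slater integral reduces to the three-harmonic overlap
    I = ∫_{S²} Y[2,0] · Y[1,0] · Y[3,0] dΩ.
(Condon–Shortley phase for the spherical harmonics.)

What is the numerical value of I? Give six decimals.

Checks pass: Σm=0; 6 even; l₃=3∈[1,3].
(2·2+1)(2·1+1)(2·3+1) = 105
Δ: 0! 4! 2! / 7! → 1/105
sum: t=0:+1/4 = 1/4
3j²(2 1 3; 0 0 0) = Δ·Π!·Σ² = 3/35  (sign -1)
(m-triple is (0,0,0) — same symbol as above.)
combine: 4πI² = 105·3/35·3/35 = 27/35
take √, sign +1: I = 0.24776670

0.247767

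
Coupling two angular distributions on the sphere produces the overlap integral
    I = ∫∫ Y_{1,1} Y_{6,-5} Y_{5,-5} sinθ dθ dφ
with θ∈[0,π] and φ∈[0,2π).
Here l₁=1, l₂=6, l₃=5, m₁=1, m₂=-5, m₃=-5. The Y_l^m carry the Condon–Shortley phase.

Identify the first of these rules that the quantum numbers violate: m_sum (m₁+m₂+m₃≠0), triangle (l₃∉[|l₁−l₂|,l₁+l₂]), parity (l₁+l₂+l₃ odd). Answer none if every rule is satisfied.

Σmᵢ = -9  ✗
l₃∈[|l₁−l₂|,l₁+l₂]=[5,7], have l₃=5
Σlᵢ = 12 ⇒ even

m_sum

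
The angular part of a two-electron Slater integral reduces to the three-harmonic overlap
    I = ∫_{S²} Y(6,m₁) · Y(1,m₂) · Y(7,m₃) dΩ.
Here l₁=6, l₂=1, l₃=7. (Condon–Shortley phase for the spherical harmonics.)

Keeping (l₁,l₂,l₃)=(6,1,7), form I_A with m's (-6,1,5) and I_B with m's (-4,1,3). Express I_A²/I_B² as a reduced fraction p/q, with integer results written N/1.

Shared (l₁,l₂,l₃)=(6,1,7): N and (l;000)² cancel in I_A²/I_B².
A: Δ = 0!·12!·2!/15! = 1/1365; Racah Σ t=0..0: t=0:+1/958003200 = 1/958003200; ⇒ 3j(6 1 7; -6 1 5)² = 1/1365, sgn +1
B: Δ = 0!·12!·2!/15! = 1/1365; Racah Σ t=0..0: t=0:+1/14515200 = 1/14515200; ⇒ 3j(6 1 7; -4 1 3)² = 2/455, sgn +1
I_A²/I_B² = (1/1365)/(2/455) = 1/6

1/6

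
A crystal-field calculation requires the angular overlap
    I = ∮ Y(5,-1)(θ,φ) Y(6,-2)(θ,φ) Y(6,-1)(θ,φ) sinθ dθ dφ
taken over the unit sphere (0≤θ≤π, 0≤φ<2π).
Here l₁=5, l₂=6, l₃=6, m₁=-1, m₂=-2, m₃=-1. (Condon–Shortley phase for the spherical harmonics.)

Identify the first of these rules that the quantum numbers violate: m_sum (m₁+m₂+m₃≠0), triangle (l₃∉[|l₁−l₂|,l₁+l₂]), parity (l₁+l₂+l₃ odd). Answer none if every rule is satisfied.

Σmᵢ = -4  ✗
l₃∈[|l₁−l₂|,l₁+l₂]=[1,11], have l₃=6
Σlᵢ = 17 ⇒ odd

m_sum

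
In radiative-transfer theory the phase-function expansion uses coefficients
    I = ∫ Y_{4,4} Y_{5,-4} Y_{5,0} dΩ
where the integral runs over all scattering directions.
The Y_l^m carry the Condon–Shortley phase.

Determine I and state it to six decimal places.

0.130198

Checks pass: Σm=0; 14 even; l₃=5∈[1,9].
(2·4+1)(2·5+1)(2·5+1) = 1089
Δ: 4! 4! 6! / 15! → 1/3153150
sum: t=0:+1/69120 t=1:−1/1728 t=2:+1/576 t=3:−1/1728 t=4:+1/69120 = 7/11520
3j²(4 5 5; 0 0 0) = Δ·Π!·Σ² = 2/143  (sign -1)
sum: t=0:+1/69120 = 1/69120
3j²(4 5 5; 4 -4 0) = Δ·Π!·Σ² = 2/143  (sign -1)
combine: 4πI² = 1089·2/143·2/143 = 36/169
take √, sign +1: I = 0.13019760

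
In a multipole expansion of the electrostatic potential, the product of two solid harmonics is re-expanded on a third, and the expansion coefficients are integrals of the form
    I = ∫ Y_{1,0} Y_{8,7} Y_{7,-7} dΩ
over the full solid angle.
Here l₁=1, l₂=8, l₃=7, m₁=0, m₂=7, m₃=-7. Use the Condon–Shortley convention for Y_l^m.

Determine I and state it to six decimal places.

Checks pass: Σm=0; 16 even; l₃=7∈[7,9].
(2·1+1)(2·8+1)(2·7+1) = 765
Δ: 2! 0! 14! / 17! → 1/2040
sum: t=1:−1/25401600 = -1/25401600
3j²(1 8 7; 0 0 0) = Δ·Π!·Σ² = 8/255  (sign +1)
sum: t=1:−1/87178291200 = -1/87178291200
3j²(1 8 7; 0 7 -7) = Δ·Π!·Σ² = 1/136  (sign -1)
combine: 4πI² = 765·8/255·1/136 = 3/17
take √, sign -1: I = -0.11850352

-0.118504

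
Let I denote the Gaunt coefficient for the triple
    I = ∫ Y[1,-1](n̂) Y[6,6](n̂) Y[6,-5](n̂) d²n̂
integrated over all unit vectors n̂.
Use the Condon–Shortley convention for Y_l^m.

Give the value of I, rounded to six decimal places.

Σlᵢ=13 odd — θ-integrand is odd under cosθ→−cosθ; I=0

0.000000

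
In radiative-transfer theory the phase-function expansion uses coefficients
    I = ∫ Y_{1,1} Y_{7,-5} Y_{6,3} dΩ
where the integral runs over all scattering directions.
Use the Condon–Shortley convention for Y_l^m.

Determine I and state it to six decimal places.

m-sum = 1 − 5 + 3 = -1 ≠ 0 ⇒ I = 0

0.000000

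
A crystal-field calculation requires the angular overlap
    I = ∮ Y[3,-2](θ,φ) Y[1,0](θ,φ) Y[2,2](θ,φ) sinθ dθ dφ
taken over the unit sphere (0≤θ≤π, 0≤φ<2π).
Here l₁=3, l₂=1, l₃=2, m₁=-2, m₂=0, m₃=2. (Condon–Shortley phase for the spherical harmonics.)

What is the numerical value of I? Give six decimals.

0.184674

m-sum 0 ✓  L=6 even ✓  2≤2≤4 ✓
Π(2lᵢ+1) = 7×3×5 = 105
triangle coeff Δ(3,1,2) = 1/105
Σ_t [1,1]: t=1:−1/4 = -1/4
(3j)²=3/35 [(3 1 2; 0 0 0)], sign=-1
Σ_t [1,1]: t=1:−1/24 = -1/24
(3j)²=1/21 [(3 1 2; -2 0 2)], sign=-1
⇒ 4πI² = 3/7
I = (+1)√(3/7/(4π)) = 0.18467439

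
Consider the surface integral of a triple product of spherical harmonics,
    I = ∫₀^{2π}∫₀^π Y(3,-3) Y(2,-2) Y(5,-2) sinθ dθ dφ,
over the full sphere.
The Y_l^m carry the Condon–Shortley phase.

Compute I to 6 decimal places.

Σmᵢ = -7 ≠ 0, so the φ-integral vanishes; I = 0

0.000000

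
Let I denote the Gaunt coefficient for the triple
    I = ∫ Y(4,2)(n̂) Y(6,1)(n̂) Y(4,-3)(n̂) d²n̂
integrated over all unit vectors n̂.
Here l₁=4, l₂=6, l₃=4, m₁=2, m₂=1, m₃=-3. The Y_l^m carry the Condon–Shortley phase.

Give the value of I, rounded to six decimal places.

0.160153

m-sum 0 ✓  L=14 even ✓  2≤4≤10 ✓
Π(2lᵢ+1) = 9×13×9 = 1053
triangle coeff Δ(4,6,4) = 1/1261260
Σ_t [2,4]: t=2:+1/4608 t=3:−1/1296 t=4:+1/4608 = -7/20736
(3j)²=20/1287 [(4 6 4; 0 0 0)], sign=-1
Σ_t [1,2]: t=1:−1/86400 t=2:+1/11520 = 13/172800
(3j)²=13/660 [(4 6 4; 2 1 -3)], sign=-1
⇒ 4πI² = 39/121
I = (+1)√(39/121/(4π)) = 0.16015286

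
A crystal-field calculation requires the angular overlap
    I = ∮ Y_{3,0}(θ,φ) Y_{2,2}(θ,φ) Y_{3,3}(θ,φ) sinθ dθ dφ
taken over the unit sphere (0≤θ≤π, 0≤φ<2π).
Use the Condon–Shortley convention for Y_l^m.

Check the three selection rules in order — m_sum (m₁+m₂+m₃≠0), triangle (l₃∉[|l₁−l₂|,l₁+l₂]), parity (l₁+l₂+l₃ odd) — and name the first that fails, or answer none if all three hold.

m_sum

azimuthal sum: 0 + 2 + 3 = 5  ✗
1 ≤ 3 ≤ 5 (triangle on l)
L = 3 + 2 + 3 = 8 (even)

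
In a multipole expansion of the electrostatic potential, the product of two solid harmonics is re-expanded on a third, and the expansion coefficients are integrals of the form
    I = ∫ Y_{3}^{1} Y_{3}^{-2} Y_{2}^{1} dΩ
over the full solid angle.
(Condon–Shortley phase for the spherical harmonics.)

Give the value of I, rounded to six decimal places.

0.162868

Checks pass: Σm=0; 8 even; l₃=2∈[0,6].
(2·3+1)(2·3+1)(2·2+1) = 245
Δ: 4! 2! 2! / 9! → 1/3780
sum: t=1:−1/24 t=2:+1/4 t=3:−1/24 = 1/6
3j²(3 3 2; 0 0 0) = Δ·Π!·Σ² = 4/105  (sign +1)
sum: t=0:+1/48 t=1:−1/12 = -1/16
3j²(3 3 2; 1 -2 1) = Δ·Π!·Σ² = 1/28  (sign +1)
combine: 4πI² = 245·4/105·1/28 = 1/3
take √, sign +1: I = 0.16286750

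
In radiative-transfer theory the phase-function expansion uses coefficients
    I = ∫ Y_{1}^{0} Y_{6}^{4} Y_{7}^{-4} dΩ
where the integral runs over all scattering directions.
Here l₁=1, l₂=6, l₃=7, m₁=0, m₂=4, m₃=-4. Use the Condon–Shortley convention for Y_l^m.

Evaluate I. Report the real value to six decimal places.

Rules hold: Σm=0, L=14 even, 5≤7≤7.
N = 3·13·15 = 585
Δ = 0!·2!·12!/15! = 1/1365
Racah Σ t=0..0: t=0:+1/518400 = 1/518400
⇒ 3j(1 6 7; 0 0 0)² = 7/195, sgn -1
Racah Σ t=0..0: t=0:+1/7257600 = 1/7257600
⇒ 3j(1 6 7; 0 4 -4)² = 11/455, sgn -1
4πI² = N·(3j₀)²·(3jₘ)² = 33/65
I = +1·√(0.507692/4π) = 0.20099968

0.201000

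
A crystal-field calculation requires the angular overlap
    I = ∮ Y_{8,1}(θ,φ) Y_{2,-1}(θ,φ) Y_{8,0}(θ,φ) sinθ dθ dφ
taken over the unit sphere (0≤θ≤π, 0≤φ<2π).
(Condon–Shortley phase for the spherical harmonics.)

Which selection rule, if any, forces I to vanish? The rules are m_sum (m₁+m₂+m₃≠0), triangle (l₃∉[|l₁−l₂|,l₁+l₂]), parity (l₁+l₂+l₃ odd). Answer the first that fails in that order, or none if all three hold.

none

Σmᵢ = 0  ✓
l₃∈[|l₁−l₂|,l₁+l₂]=[6,10], have l₃=8  ✓
Σlᵢ = 18 ⇒ even  ✓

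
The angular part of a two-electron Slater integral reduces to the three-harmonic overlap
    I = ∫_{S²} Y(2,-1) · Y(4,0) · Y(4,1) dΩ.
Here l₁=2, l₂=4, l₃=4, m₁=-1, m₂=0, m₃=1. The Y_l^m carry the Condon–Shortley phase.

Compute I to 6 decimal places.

Rules hold: Σm=0, L=10 even, 2≤4≤6.
N = 5·9·9 = 405
Δ = 2!·2!·6!/11! = 1/13860
Racah Σ t=0..2: t=0:+1/192 t=1:−1/36 t=2:+1/192 = -5/288
⇒ 3j(2 4 4; 0 0 0)² = 20/693, sgn -1
Racah Σ t=1..2: t=1:−1/72 t=2:+1/96 = -1/288
⇒ 3j(2 4 4; -1 0 1)² = 1/462, sgn +1
4πI² = N·(3j₀)²·(3jₘ)² = 150/5929
I = -1·√(0.0252994/4π) = -0.04486937

-0.044869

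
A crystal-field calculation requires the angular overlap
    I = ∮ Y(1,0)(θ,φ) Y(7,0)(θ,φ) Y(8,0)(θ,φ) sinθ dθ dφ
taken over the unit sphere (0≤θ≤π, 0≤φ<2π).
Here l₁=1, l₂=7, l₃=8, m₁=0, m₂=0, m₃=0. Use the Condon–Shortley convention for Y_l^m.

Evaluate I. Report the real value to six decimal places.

Rules hold: Σm=0, L=16 even, 6≤8≤8.
N = 3·15·17 = 765
Δ = 0!·2!·14!/17! = 1/2040
Racah Σ t=0..0: t=0:+1/25401600 = 1/25401600
⇒ 3j(1 7 8; 0 0 0)² = 8/255, sgn +1
(m-triple is (0,0,0) — same symbol as above.)
4πI² = N·(3j₀)²·(3jₘ)² = 64/85
I = +1·√(0.752941/4π) = 0.24477981

0.244780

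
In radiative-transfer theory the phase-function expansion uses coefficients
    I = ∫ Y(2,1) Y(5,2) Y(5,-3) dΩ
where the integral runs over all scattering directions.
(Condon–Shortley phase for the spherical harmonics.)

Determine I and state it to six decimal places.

Rules hold: Σm=0, L=12 even, 3≤5≤7.
N = 5·11·11 = 605
Δ = 2!·2!·8!/13! = 1/38610
Racah Σ t=0..2: t=0:+1/2880 t=1:−1/576 t=2:+1/2880 = -1/960
⇒ 3j(2 5 5; 0 0 0)² = 10/429, sgn +1
Racah Σ t=0..1: t=0:+1/10080 t=1:−1/2880 = -1/4032
⇒ 3j(2 5 5; 1 2 -3)² = 10/429, sgn -1
4πI² = N·(3j₀)²·(3jₘ)² = 500/1521
I = -1·√(0.328731/4π) = -0.16173926

-0.161739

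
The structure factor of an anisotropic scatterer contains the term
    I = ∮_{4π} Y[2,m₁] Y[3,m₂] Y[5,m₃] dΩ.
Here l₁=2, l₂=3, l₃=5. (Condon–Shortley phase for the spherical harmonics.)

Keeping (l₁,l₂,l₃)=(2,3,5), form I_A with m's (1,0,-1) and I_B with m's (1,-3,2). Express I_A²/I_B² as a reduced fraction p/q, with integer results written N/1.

80/7

l's match ⇒ only the (l;m) 3-j factors differ between A and B.
A: triangle coeff Δ(2,3,5) = 1/2310; Σ_t [0,0]: t=0:+1/216 = 1/216; (3j)²=8/231 [(2 3 5; 1 0 -1)], sign=+1
B: triangle coeff Δ(2,3,5) = 1/2310; Σ_t [0,0]: t=0:+1/4320 = 1/4320; (3j)²=1/330 [(2 3 5; 1 -3 2)], sign=-1
I_A²/I_B² = (8/231)/(1/330) = 80/7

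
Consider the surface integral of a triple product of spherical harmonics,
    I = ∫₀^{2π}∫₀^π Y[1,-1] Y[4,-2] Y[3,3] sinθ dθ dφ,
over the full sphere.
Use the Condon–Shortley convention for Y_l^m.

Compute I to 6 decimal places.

Checks pass: Σm=0; 8 even; l₃=3∈[3,5].
(2·1+1)(2·4+1)(2·3+1) = 189
Δ: 2! 0! 6! / 9! → 1/252
sum: t=1:−1/36 = -1/36
3j²(1 4 3; 0 0 0) = Δ·Π!·Σ² = 4/63  (sign +1)
sum: t=2:+1/1440 = 1/1440
3j²(1 4 3; -1 -2 3) = Δ·Π!·Σ² = 1/252  (sign +1)
combine: 4πI² = 189·4/63·1/252 = 1/21
take √, sign +1: I = 0.06155813

0.061558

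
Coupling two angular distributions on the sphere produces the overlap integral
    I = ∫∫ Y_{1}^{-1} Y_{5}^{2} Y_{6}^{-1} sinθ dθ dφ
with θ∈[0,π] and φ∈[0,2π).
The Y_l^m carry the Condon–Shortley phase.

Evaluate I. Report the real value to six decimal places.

-0.129207

Rules hold: Σm=0, L=12 even, 4≤6≤6.
N = 3·11·13 = 429
Δ = 0!·2!·10!/13! = 1/858
Racah Σ t=0..0: t=0:+1/14400 = 1/14400
⇒ 3j(1 5 6; 0 0 0)² = 6/143, sgn +1
Racah Σ t=0..0: t=0:+1/60480 = 1/60480
⇒ 3j(1 5 6; -1 2 -1)² = 5/429, sgn -1
4πI² = N·(3j₀)²·(3jₘ)² = 30/143
I = -1·√(0.20979/4π) = -0.12920749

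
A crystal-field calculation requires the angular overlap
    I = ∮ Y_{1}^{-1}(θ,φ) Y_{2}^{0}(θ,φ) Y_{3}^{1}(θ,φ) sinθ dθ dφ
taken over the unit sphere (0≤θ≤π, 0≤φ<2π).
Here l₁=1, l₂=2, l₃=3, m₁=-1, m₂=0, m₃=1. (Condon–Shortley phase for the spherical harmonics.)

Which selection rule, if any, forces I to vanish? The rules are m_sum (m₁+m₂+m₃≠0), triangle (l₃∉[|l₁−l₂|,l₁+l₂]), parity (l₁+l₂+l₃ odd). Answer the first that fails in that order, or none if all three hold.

none

azimuthal sum: -1 + 0 + 1 = 0  ✓
1 ≤ 3 ≤ 3 (triangle on l)  ✓
L = 1 + 2 + 3 = 6 (even)  ✓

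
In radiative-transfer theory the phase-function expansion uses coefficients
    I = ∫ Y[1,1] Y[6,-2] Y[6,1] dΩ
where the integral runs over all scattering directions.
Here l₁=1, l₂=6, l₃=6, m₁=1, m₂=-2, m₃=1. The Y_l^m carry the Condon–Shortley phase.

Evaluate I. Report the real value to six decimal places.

0.000000

l₁+l₂+l₃=13 is odd: 3j(l;000)=0 ⇒ I=0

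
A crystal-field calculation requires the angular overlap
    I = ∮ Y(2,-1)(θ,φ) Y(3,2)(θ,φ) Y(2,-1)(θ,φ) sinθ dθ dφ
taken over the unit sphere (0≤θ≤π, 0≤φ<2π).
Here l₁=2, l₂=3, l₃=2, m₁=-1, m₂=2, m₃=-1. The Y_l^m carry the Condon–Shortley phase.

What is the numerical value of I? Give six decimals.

l₁+l₂+l₃=7 is odd: 3j(l;000)=0 ⇒ I=0

0.000000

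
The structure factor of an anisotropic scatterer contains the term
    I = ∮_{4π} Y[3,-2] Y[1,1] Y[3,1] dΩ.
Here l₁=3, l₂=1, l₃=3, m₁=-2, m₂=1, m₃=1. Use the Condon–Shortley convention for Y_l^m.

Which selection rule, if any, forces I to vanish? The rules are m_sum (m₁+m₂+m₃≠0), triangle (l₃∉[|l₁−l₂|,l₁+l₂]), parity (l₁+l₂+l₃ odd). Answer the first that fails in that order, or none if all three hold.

Σmᵢ = 0  ✓
l₃∈[|l₁−l₂|,l₁+l₂]=[2,4], have l₃=3  ✓
Σlᵢ = 7 ⇒ odd  ✗

parity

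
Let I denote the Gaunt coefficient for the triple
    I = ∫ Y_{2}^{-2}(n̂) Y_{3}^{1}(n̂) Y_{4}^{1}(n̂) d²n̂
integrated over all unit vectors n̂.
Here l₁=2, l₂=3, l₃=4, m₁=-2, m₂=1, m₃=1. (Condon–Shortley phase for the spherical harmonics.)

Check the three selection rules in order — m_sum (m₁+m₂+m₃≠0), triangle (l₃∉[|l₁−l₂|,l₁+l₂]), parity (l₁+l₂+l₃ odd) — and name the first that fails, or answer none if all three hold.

m₁+m₂+m₃ = -2 + 1 + 1 = 0  ✓
triangle: |2−3|=1 ≤ l₃=4 ≤ 2+3=5  ✓
parity: l₁+l₂+l₃ = 9 is odd  ✗

parity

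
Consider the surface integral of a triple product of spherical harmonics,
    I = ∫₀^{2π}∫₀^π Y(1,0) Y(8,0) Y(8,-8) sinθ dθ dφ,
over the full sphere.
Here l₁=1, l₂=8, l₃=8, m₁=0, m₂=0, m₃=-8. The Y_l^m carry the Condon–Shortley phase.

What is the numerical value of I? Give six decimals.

Σmᵢ = -8 ≠ 0, so the φ-integral vanishes; I = 0

0.000000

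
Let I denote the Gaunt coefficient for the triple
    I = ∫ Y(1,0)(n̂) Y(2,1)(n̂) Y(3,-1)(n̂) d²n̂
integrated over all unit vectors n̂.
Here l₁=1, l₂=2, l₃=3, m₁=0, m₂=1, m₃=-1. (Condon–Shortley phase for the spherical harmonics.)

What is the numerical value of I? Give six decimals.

m-sum 0 ✓  L=6 even ✓  1≤3≤3 ✓
Π(2lᵢ+1) = 3×5×7 = 105
triangle coeff Δ(1,2,3) = 1/105
Σ_t [0,0]: t=0:+1/4 = 1/4
(3j)²=3/35 [(1 2 3; 0 0 0)], sign=-1
Σ_t [0,0]: t=0:+1/6 = 1/6
(3j)²=8/105 [(1 2 3; 0 1 -1)], sign=+1
⇒ 4πI² = 24/35
I = (-1)√(24/35/(4π)) = -0.23359668

-0.233597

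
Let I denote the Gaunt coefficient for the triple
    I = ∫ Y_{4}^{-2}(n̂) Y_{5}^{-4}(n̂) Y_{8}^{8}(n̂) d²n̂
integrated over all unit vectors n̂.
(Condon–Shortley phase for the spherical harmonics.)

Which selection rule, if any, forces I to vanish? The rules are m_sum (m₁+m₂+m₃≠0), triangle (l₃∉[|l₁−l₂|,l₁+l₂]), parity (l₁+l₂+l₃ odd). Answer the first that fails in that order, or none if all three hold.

azimuthal sum: -2 − 4 + 8 = 2  ✗
1 ≤ 8 ≤ 9 (triangle on l)
L = 4 + 5 + 8 = 17 (odd)

m_sum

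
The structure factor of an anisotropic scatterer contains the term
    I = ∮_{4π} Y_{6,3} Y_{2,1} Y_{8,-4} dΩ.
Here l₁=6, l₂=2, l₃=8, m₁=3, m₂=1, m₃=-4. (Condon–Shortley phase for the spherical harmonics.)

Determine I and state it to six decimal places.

0.251742

Rules hold: Σm=0, L=16 even, 4≤8≤8.
N = 13·5·17 = 1105
Δ = 0!·12!·4!/17! = 1/30940
Racah Σ t=0..0: t=0:+1/2073600 = 1/2073600
⇒ 3j(6 2 8; 0 0 0)² = 28/1105, sgn +1
Racah Σ t=0..0: t=0:+1/13063680 = 1/13063680
⇒ 3j(6 2 8; 3 1 -4)² = 44/1547, sgn +1
4πI² = N·(3j₀)²·(3jₘ)² = 176/221
I = +1·√(0.79638/4π) = 0.25174176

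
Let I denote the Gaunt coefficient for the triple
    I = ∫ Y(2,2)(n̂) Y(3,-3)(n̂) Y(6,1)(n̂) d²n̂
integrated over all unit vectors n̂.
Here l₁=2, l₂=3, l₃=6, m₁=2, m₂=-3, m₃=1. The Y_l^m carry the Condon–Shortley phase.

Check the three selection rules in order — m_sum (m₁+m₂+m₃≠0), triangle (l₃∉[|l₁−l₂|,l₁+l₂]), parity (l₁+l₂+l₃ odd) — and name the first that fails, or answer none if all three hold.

triangle

azimuthal sum: 2 − 3 + 1 = 0  ✓
1 ≤ 6 ≤ 5 (triangle on l)  ✗
L = 2 + 3 + 6 = 11 (odd)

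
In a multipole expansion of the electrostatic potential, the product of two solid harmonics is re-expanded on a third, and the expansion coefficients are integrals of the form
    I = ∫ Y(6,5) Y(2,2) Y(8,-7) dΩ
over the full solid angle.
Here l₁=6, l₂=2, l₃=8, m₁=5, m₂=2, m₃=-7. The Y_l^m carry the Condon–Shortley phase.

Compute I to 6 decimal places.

-0.313531

Checks pass: Σm=0; 16 even; l₃=8∈[4,8].
(2·6+1)(2·2+1)(2·8+1) = 1105
Δ: 0! 12! 4! / 17! → 1/30940
sum: t=0:+1/2073600 = 1/2073600
3j²(6 2 8; 0 0 0) = Δ·Π!·Σ² = 28/1105  (sign +1)
sum: t=0:+1/958003200 = 1/958003200
3j²(6 2 8; 5 2 -7) = Δ·Π!·Σ² = 3/68  (sign -1)
combine: 4πI² = 1105·28/1105·3/68 = 21/17
take √, sign -1: I = -0.31353083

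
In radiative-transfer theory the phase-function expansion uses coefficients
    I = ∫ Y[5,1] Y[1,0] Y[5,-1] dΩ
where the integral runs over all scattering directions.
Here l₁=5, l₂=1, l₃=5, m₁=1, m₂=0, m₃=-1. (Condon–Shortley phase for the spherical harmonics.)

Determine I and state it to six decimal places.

Σlᵢ=11 odd — θ-integrand is odd under cosθ→−cosθ; I=0

0.000000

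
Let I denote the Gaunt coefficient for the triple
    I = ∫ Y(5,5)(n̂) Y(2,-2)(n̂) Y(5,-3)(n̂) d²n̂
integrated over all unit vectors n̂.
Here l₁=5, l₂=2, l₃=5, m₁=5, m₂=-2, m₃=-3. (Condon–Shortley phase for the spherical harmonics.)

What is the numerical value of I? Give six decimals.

0.088588

Checks pass: Σm=0; 12 even; l₃=5∈[3,7].
(2·5+1)(2·2+1)(2·5+1) = 605
Δ: 2! 8! 2! / 13! → 1/38610
sum: t=0:+1/2880 t=1:−1/576 t=2:+1/2880 = -1/960
3j²(5 2 5; 0 0 0) = Δ·Π!·Σ² = 10/429  (sign +1)
sum: t=0:+1/161280 = 1/161280
3j²(5 2 5; 5 -2 -3) = Δ·Π!·Σ² = 1/143  (sign +1)
combine: 4πI² = 605·10/429·1/143 = 50/507
take √, sign +1: I = 0.08858824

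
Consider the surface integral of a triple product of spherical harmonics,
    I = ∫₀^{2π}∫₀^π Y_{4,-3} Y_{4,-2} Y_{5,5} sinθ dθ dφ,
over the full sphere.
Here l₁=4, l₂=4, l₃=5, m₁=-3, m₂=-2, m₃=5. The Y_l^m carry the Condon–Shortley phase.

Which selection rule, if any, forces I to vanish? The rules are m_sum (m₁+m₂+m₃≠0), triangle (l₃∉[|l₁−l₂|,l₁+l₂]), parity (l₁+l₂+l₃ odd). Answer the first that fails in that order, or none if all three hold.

m₁+m₂+m₃ = -3 − 2 + 5 = 0  ✓
triangle: |4−4|=0 ≤ l₃=5 ≤ 4+4=8  ✓
parity: l₁+l₂+l₃ = 13 is odd  ✗

parity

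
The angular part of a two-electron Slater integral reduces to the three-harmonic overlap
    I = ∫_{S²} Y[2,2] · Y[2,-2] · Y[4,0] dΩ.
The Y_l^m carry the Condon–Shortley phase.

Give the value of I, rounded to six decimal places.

0.040299

m-sum 0 ✓  L=8 even ✓  0≤4≤4 ✓
Π(2lᵢ+1) = 5×5×9 = 225
triangle coeff Δ(2,2,4) = 1/630
Σ_t [0,0]: t=0:+1/16 = 1/16
(3j)²=2/35 [(2 2 4; 0 0 0)], sign=+1
Σ_t [0,0]: t=0:+1/576 = 1/576
(3j)²=1/630 [(2 2 4; 2 -2 0)], sign=+1
⇒ 4πI² = 1/49
I = (+1)√(1/49/(4π)) = 0.04029926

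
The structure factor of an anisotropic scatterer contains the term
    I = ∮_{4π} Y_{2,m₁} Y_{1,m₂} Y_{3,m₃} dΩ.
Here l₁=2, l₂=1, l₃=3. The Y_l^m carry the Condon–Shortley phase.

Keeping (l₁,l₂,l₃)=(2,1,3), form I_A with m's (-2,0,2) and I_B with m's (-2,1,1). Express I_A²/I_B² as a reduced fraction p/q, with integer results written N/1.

l's match ⇒ only the (l;m) 3-j factors differ between A and B.
A: triangle coeff Δ(2,1,3) = 1/105; Σ_t [0,0]: t=0:+1/24 = 1/24; (3j)²=1/21 [(2 1 3; -2 0 2)], sign=-1
B: triangle coeff Δ(2,1,3) = 1/105; Σ_t [0,0]: t=0:+1/48 = 1/48; (3j)²=1/105 [(2 1 3; -2 1 1)], sign=+1
I_A²/I_B² = (1/21)/(1/105) = 5/1

5/1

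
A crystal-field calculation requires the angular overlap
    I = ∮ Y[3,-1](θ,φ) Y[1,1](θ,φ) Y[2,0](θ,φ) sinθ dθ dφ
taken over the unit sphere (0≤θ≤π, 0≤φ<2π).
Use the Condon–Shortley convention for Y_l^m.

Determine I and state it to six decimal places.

Rules hold: Σm=0, L=6 even, 2≤2≤4.
N = 7·3·5 = 105
Δ = 2!·4!·0!/7! = 1/105
Racah Σ t=1..1: t=1:−1/4 = -1/4
⇒ 3j(3 1 2; 0 0 0)² = 3/35, sgn -1
Racah Σ t=2..2: t=2:+1/8 = 1/8
⇒ 3j(3 1 2; -1 1 0)² = 2/35, sgn +1
4πI² = N·(3j₀)²·(3jₘ)² = 18/35
I = -1·√(0.514286/4π) = -0.20230066

-0.202301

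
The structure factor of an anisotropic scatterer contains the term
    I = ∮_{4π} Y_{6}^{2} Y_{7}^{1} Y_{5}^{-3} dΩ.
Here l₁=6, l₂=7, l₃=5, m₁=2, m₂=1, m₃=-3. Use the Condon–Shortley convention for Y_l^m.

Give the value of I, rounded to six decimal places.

0.025664

Checks pass: Σm=0; 18 even; l₃=5∈[1,13].
(2·6+1)(2·7+1)(2·5+1) = 2145
Δ: 8! 4! 6! / 19! → 1/174594420
sum: t=2:+1/4147200 t=3:−1/207360 t=4:+1/82944 t=5:−1/207360 t=6:+1/4147200 = 1/345600
3j²(6 7 5; 0 0 0) = Δ·Π!·Σ² = 420/46189  (sign -1)
sum: t=2:+1/4147200 t=3:−1/518400 t=4:+1/663552 = -1/5529600
3j²(6 7 5; 2 1 -3) = Δ·Π!·Σ² = 98/230945  (sign -1)
combine: 4πI² = 2145·420/46189·98/230945 = 123480/14919047
take √, sign +1: I = 0.02566391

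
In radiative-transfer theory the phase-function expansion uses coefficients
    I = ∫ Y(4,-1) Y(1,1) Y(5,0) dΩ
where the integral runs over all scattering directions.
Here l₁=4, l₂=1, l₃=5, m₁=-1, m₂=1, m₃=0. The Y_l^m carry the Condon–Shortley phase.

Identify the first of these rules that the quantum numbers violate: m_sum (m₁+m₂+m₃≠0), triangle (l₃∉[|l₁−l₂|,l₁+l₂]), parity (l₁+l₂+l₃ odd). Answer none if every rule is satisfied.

none

m₁+m₂+m₃ = -1 + 1 + 0 = 0  ✓
triangle: |4−1|=3 ≤ l₃=5 ≤ 4+1=5  ✓
parity: l₁+l₂+l₃ = 10 is even  ✓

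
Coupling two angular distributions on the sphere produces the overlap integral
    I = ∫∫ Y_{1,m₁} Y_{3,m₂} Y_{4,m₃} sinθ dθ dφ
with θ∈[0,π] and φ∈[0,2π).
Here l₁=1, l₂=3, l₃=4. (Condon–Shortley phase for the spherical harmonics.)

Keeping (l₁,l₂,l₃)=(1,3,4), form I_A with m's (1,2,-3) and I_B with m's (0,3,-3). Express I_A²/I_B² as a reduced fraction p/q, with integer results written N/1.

3/1

Shared (l₁,l₂,l₃)=(1,3,4): N and (l;000)² cancel in I_A²/I_B².
A: Δ = 0!·2!·6!/9! = 1/252; Racah Σ t=0..0: t=0:+1/240 = 1/240; ⇒ 3j(1 3 4; 1 2 -3)² = 1/12, sgn -1
B: Δ = 0!·2!·6!/9! = 1/252; Racah Σ t=0..0: t=0:+1/720 = 1/720; ⇒ 3j(1 3 4; 0 3 -3)² = 1/36, sgn -1
I_A²/I_B² = (1/12)/(1/36) = 3/1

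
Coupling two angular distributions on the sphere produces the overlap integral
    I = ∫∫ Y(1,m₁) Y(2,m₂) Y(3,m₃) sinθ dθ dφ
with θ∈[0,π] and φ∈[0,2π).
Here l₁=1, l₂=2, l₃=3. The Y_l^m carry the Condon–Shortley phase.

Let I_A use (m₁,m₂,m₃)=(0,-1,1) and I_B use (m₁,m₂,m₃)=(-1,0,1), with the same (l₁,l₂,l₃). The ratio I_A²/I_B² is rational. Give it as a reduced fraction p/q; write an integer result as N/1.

l's match ⇒ only the (l;m) 3-j factors differ between A and B.
A: triangle coeff Δ(1,2,3) = 1/105; Σ_t [0,0]: t=0:+1/6 = 1/6; (3j)²=8/105 [(1 2 3; 0 -1 1)], sign=+1
B: triangle coeff Δ(1,2,3) = 1/105; Σ_t [0,0]: t=0:+1/8 = 1/8; (3j)²=2/35 [(1 2 3; -1 0 1)], sign=+1
I_A²/I_B² = (8/105)/(2/35) = 4/3

4/3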